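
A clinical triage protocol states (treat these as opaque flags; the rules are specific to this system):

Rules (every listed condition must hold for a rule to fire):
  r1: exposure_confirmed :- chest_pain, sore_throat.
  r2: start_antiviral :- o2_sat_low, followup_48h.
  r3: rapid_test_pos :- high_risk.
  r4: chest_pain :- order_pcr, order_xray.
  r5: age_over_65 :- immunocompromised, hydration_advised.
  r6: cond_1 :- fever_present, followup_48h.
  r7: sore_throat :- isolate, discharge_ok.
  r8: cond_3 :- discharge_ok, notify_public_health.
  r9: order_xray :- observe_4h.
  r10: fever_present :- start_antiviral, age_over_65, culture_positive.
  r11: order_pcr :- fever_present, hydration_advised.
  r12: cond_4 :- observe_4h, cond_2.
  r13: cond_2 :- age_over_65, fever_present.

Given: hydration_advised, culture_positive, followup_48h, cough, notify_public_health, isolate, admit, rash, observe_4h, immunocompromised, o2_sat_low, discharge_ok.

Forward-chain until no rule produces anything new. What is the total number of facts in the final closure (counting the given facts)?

24

[1] r2 [start_antiviral :- o2_sat_low, followup_48h.]; r5 [age_over_65 :- immunocompromised, hydration_advised.]; r7 [sore_throat :- isolate, discharge_ok.]; r8 [cond_3 :- discharge_ok, notify_public_health.]; r9 [order_xray :- observe_4h.]. ⇒ new: start_antiviral, age_over_65, sore_throat, cond_3, order_xray.
[2] r10 [fever_present :- start_antiviral, age_over_65, culture_positive.]. ⇒ new: fever_present.
[3] r6 [cond_1 :- fever_present, followup_48h.]; r11 [order_pcr :- fever_present, hydration_advised.]; r13 [cond_2 :- age_over_65, fever_present.]. ⇒ new: cond_1, order_pcr, cond_2.
[4] r4 [chest_pain :- order_pcr, order_xray.]; r12 [cond_4 :- observe_4h, cond_2.]. ⇒ new: chest_pain, cond_4.
[5] r1 [exposure_confirmed :- chest_pain, sore_throat.]. ⇒ new: exposure_confirmed.
Closure: {admit, age_over_65, chest_pain, cond_1, cond_2, cond_3, cond_4, cough, culture_positive, discharge_ok, exposure_confirmed, fever_present, followup_48h, hydration_advised, immunocompromised, isolate, notify_public_health, o2_sat_low, observe_4h, order_pcr, order_xray, rash, sore_throat, start_antiviral} — 24 facts.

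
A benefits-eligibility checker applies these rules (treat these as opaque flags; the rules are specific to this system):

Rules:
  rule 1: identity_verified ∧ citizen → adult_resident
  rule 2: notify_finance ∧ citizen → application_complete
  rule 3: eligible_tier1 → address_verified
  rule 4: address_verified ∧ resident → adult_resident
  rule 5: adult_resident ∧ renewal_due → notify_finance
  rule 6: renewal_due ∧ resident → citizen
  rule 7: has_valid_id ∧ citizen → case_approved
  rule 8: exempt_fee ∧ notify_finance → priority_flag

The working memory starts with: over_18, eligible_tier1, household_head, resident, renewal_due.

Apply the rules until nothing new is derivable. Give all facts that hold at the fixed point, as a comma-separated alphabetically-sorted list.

address_verified, adult_resident, application_complete, citizen, eligible_tier1, household_head, notify_finance, over_18, renewal_due, resident

Round 1 — rule 3, rule 6, derive address_verified, citizen.
Round 2 — rule 4, derive adult_resident.
Round 3 — rule 5, derive notify_finance.
Round 4 — rule 2, derive application_complete.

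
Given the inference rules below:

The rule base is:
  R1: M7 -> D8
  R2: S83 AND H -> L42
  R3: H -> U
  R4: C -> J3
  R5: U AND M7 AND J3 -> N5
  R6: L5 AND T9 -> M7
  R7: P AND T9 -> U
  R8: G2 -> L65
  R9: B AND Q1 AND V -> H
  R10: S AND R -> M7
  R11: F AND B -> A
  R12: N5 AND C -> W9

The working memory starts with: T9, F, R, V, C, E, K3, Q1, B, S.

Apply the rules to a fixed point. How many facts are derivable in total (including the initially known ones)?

18

[1] R4 [C -> J3]; R9 [B AND Q1 AND V -> H]; R10 [S AND R -> M7]; R11 [F AND B -> A]. ⇒ new: J3, H, M7, A.
[2] R1 [M7 -> D8]; R3 [H -> U]. ⇒ new: D8, U.
[3] R5 [U AND M7 AND J3 -> N5]. ⇒ new: N5.
[4] R12 [N5 AND C -> W9]. ⇒ new: W9.
Closure: {A, B, C, D8, E, F, H, J3, K3, M7, N5, Q1, R, S, T9, U, V, W9} — 18 facts.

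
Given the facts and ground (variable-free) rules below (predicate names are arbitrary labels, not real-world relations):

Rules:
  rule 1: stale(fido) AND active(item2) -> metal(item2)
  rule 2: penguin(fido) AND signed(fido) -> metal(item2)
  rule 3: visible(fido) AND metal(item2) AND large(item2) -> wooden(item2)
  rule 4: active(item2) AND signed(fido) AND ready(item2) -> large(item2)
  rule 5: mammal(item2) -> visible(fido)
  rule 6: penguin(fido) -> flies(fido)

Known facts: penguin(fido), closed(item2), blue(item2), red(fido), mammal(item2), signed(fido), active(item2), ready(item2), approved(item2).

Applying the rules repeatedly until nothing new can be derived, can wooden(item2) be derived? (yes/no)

[1] rule 2 [penguin(fido) AND signed(fido) -> metal(item2)]; rule 4 [active(item2) AND signed(fido) AND ready(item2) -> large(item2)]; rule 5 [mammal(item2) -> visible(fido)]; rule 6 [penguin(fido) -> flies(fido)]. ⇒ new: metal(item2), large(item2), visible(fido), flies(fido).
[2] rule 3 [visible(fido) AND metal(item2) AND large(item2) -> wooden(item2)]. ⇒ new: wooden(item2).
wooden(item2) appears in round 2, so it is derivable.

yes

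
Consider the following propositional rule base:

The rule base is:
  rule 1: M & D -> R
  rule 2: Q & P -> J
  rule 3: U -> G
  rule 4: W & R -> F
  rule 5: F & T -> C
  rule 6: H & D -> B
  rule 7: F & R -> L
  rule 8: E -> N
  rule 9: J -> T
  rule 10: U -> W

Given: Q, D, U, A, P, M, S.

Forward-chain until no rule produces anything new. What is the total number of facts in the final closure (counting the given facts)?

15

Round 1: rule 1 [M & D -> R]; rule 2 [Q & P -> J]; rule 3 [U -> G]; rule 10 [U -> W]. Adds R, J, G, W.
Round 2: rule 4 [W & R -> F]; rule 9 [J -> T]. Adds F, T.
Round 3: rule 5 [F & T -> C]; rule 7 [F & R -> L]. Adds C, L.
Closure: {A, C, D, F, G, J, L, M, P, Q, R, S, T, U, W} — 15 facts.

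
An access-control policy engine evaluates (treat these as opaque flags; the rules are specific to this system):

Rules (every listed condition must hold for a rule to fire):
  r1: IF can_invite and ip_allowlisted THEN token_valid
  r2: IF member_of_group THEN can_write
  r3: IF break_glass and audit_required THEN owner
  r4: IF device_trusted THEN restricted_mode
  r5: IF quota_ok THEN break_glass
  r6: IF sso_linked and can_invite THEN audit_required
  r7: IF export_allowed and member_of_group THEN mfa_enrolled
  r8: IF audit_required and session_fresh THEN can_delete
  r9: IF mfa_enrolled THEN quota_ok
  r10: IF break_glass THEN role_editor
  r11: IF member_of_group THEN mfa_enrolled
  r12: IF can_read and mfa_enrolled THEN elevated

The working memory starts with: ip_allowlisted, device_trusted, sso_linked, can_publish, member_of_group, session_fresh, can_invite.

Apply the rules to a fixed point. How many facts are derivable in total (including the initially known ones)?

Round 1: r1 [IF can_invite and ip_allowlisted THEN token_valid]; r2 [IF member_of_group THEN can_write]; r4 [IF device_trusted THEN restricted_mode]; r6 [IF sso_linked and can_invite THEN audit_required]; r11 [IF member_of_group THEN mfa_enrolled]. Adds token_valid, can_write, restricted_mode, audit_required, mfa_enrolled.
Round 2: r8 [IF audit_required and session_fresh THEN can_delete]; r9 [IF mfa_enrolled THEN quota_ok]. Adds can_delete, quota_ok.
Round 3: r5 [IF quota_ok THEN break_glass]. Adds break_glass.
Round 4: r3 [IF break_glass and audit_required THEN owner]; r10 [IF break_glass THEN role_editor]. Adds owner, role_editor.
Closure: {audit_required, break_glass, can_delete, can_invite, can_publish, can_write, device_trusted, ip_allowlisted, member_of_group, mfa_enrolled, owner, quota_ok, restricted_mode, role_editor, session_fresh, sso_linked, token_valid} — 17 facts.

17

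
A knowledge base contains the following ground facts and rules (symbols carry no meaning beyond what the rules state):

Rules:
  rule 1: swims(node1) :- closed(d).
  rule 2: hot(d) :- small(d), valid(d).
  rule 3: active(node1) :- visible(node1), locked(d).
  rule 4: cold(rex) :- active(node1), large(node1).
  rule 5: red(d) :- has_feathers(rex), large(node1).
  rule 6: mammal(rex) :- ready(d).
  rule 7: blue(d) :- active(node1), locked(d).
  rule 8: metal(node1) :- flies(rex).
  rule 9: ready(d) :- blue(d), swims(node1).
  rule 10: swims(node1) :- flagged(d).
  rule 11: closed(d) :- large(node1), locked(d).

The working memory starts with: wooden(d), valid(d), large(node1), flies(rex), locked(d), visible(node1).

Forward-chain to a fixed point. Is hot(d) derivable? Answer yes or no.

Round 1 — rule 3, rule 8, rule 11, derive active(node1), metal(node1), closed(d).
Round 2 — rule 1, rule 4, rule 7, derive swims(node1), cold(rex), blue(d).
Round 3 — rule 9, derive ready(d).
Round 4 — rule 6, derive mammal(rex).
Fixed point reached. hot(d) is concluded only by rule 2; rule 2 needs small(d) (never derived).

no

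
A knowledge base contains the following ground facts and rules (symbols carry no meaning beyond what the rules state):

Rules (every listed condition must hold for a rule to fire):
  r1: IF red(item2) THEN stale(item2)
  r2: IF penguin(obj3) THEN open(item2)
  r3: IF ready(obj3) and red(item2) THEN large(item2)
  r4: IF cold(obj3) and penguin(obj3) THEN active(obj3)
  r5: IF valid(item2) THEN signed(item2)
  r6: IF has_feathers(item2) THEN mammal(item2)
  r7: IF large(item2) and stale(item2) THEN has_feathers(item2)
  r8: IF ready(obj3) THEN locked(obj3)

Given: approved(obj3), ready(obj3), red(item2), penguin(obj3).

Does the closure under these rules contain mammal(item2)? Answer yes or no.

yes

Round 1: r1 [IF red(item2) THEN stale(item2)]; r2 [IF penguin(obj3) THEN open(item2)]; r3 [IF ready(obj3) and red(item2) THEN large(item2)]; r8 [IF ready(obj3) THEN locked(obj3)]. Adds stale(item2), open(item2), large(item2), locked(obj3).
Round 2: r7 [IF large(item2) and stale(item2) THEN has_feathers(item2)]. Adds has_feathers(item2).
Round 3: r6 [IF has_feathers(item2) THEN mammal(item2)]. Adds mammal(item2).
mammal(item2) appears in round 3, so it is derivable.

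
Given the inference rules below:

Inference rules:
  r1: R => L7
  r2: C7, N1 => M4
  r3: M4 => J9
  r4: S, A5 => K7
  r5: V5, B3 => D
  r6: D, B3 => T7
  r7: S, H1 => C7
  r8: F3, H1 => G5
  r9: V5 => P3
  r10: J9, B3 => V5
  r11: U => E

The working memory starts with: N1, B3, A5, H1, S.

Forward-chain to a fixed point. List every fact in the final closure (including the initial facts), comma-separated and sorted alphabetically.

A5, B3, C7, D, H1, J9, K7, M4, N1, P3, S, T7, V5

Round 1 — r4, r7, derive K7, C7.
Round 2 — r2, derive M4.
Round 3 — r3, derive J9.
Round 4 — r10, derive V5.
Round 5 — r5, r9, derive D, P3.
Round 6 — r6, derive T7.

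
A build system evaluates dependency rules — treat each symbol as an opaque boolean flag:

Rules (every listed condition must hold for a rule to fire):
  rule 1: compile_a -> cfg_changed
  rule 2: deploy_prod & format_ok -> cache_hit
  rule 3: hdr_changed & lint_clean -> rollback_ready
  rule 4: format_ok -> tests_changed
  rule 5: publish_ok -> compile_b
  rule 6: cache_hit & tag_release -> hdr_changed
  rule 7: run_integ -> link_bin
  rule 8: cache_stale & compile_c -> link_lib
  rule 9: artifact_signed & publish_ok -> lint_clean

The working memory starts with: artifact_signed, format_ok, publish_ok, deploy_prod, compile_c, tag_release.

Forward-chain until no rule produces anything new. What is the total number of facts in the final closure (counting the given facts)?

12

[1] rule 2 [deploy_prod & format_ok -> cache_hit]; rule 4 [format_ok -> tests_changed]; rule 5 [publish_ok -> compile_b]; rule 9 [artifact_signed & publish_ok -> lint_clean]. ⇒ new: cache_hit, tests_changed, compile_b, lint_clean.
[2] rule 6 [cache_hit & tag_release -> hdr_changed]. ⇒ new: hdr_changed.
[3] rule 3 [hdr_changed & lint_clean -> rollback_ready]. ⇒ new: rollback_ready.
Closure: {artifact_signed, cache_hit, compile_b, compile_c, deploy_prod, format_ok, hdr_changed, lint_clean, publish_ok, rollback_ready, tag_release, tests_changed} — 12 facts.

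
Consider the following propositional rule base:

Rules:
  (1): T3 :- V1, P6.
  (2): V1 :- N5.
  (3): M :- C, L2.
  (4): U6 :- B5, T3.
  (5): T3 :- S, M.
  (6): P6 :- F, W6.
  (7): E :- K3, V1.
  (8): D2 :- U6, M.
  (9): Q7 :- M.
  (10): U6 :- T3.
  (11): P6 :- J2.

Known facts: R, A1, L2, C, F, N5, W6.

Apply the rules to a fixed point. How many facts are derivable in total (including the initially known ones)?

14

Round 1: (2) [V1 :- N5.]; (3) [M :- C, L2.]; (6) [P6 :- F, W6.]. New: V1, M, P6.
Round 2: (1) [T3 :- V1, P6.]; (9) [Q7 :- M.]. New: T3, Q7.
Round 3: (10) [U6 :- T3.]. New: U6.
Round 4: (8) [D2 :- U6, M.]. New: D2.
Closure: {A1, C, D2, F, L2, M, N5, P6, Q7, R, T3, U6, V1, W6} — 14 facts.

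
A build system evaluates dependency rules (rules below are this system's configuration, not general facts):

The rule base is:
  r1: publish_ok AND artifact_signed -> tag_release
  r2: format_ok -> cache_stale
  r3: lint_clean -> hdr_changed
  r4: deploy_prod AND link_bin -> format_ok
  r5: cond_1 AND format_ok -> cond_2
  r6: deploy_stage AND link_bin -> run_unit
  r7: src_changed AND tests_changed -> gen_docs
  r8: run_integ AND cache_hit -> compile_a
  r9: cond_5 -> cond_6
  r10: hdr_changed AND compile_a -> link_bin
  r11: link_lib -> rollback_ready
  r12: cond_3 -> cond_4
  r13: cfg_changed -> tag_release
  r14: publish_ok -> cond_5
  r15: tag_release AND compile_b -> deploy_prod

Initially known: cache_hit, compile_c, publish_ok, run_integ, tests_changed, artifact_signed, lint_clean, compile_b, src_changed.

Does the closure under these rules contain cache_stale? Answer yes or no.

Round 1: r1 [publish_ok AND artifact_signed -> tag_release]; r3 [lint_clean -> hdr_changed]; r7 [src_changed AND tests_changed -> gen_docs]; r8 [run_integ AND cache_hit -> compile_a]; r14 [publish_ok -> cond_5]. Adds tag_release, hdr_changed, gen_docs, compile_a, cond_5.
Round 2: r9 [cond_5 -> cond_6]; r10 [hdr_changed AND compile_a -> link_bin]; r15 [tag_release AND compile_b -> deploy_prod]. Adds cond_6, link_bin, deploy_prod.
Round 3: r4 [deploy_prod AND link_bin -> format_ok]. Adds format_ok.
Round 4: r2 [format_ok -> cache_stale]. Adds cache_stale.
cache_stale appears in round 4, so it is derivable.

yes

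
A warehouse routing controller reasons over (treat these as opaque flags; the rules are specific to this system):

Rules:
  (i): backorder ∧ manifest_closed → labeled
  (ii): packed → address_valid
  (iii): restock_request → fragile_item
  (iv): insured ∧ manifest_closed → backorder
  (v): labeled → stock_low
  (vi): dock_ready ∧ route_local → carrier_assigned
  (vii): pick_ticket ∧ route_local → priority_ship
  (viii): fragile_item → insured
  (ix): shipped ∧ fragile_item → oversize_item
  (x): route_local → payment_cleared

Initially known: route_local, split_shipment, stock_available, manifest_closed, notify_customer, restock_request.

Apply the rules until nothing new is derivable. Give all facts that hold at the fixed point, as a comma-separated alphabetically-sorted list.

backorder, fragile_item, insured, labeled, manifest_closed, notify_customer, payment_cleared, restock_request, route_local, split_shipment, stock_available, stock_low

Round 1: (iii) [restock_request → fragile_item]; (x) [route_local → payment_cleared]. New: fragile_item, payment_cleared.
Round 2: (viii) [fragile_item → insured]. New: insured.
Round 3: (iv) [insured ∧ manifest_closed → backorder]. New: backorder.
Round 4: (i) [backorder ∧ manifest_closed → labeled]. New: labeled.
Round 5: (v) [labeled → stock_low]. New: stock_low.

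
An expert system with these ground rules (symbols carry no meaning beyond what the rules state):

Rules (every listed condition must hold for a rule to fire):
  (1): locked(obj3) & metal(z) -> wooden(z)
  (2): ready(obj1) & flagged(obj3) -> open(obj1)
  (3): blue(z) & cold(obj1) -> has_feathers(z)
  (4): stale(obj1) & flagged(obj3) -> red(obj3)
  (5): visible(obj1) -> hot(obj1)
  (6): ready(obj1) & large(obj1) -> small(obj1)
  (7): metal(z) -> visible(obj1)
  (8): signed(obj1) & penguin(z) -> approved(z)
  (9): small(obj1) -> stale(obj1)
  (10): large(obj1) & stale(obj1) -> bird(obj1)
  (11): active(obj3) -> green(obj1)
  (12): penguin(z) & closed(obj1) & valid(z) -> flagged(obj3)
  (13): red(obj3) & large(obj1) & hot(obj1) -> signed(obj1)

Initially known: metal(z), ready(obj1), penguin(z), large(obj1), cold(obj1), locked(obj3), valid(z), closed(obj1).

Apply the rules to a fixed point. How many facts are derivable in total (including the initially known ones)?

Round 1: (1) [locked(obj3) & metal(z) -> wooden(z)]; (6) [ready(obj1) & large(obj1) -> small(obj1)]; (7) [metal(z) -> visible(obj1)]; (12) [penguin(z) & closed(obj1) & valid(z) -> flagged(obj3)]. New: wooden(z), small(obj1), visible(obj1), flagged(obj3).
Round 2: (2) [ready(obj1) & flagged(obj3) -> open(obj1)]; (5) [visible(obj1) -> hot(obj1)]; (9) [small(obj1) -> stale(obj1)]. New: open(obj1), hot(obj1), stale(obj1).
Round 3: (4) [stale(obj1) & flagged(obj3) -> red(obj3)]; (10) [large(obj1) & stale(obj1) -> bird(obj1)]. New: red(obj3), bird(obj1).
Round 4: (13) [red(obj3) & large(obj1) & hot(obj1) -> signed(obj1)]. New: signed(obj1).
Round 5: (8) [signed(obj1) & penguin(z) -> approved(z)]. New: approved(z).
Closure: {approved(z), bird(obj1), closed(obj1), cold(obj1), flagged(obj3), hot(obj1), large(obj1), locked(obj3), metal(z), open(obj1), penguin(z), ready(obj1), red(obj3), signed(obj1), small(obj1), stale(obj1), valid(z), visible(obj1), wooden(z)} — 19 facts.

19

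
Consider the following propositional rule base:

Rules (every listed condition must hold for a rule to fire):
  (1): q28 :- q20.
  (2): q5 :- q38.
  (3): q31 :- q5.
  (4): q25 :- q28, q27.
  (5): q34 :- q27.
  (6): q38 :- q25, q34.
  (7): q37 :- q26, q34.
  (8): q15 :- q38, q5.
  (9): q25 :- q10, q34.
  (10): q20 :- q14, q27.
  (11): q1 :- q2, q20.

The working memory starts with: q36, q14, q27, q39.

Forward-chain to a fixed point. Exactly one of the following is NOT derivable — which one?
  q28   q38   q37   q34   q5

Round 1 fires (5), (10), giving q34, q20.
Round 2 fires (1), giving q28.
Round 3 fires (4), giving q25.
Round 4 fires (6), giving q38.
Round 5 fires (2), giving q5.
Round 6 fires (3), (8), giving q31, q15.
Derived: q28 (round 2), q34 (round 1), q5 (round 5), q38 (round 4). q37 never appears in any round.

q37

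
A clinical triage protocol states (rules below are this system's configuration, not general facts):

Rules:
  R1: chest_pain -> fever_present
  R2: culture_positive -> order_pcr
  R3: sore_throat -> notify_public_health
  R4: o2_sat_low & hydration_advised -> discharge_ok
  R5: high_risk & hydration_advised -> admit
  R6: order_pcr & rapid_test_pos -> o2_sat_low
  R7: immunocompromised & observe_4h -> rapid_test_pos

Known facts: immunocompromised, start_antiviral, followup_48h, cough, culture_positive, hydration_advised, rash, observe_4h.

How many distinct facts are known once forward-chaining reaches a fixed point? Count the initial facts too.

12

Round 1: R2 [culture_positive -> order_pcr]; R7 [immunocompromised & observe_4h -> rapid_test_pos]. New: order_pcr, rapid_test_pos.
Round 2: R6 [order_pcr & rapid_test_pos -> o2_sat_low]. New: o2_sat_low.
Round 3: R4 [o2_sat_low & hydration_advised -> discharge_ok]. New: discharge_ok.
Closure: {cough, culture_positive, discharge_ok, followup_48h, hydration_advised, immunocompromised, o2_sat_low, observe_4h, order_pcr, rapid_test_pos, rash, start_antiviral} — 12 facts.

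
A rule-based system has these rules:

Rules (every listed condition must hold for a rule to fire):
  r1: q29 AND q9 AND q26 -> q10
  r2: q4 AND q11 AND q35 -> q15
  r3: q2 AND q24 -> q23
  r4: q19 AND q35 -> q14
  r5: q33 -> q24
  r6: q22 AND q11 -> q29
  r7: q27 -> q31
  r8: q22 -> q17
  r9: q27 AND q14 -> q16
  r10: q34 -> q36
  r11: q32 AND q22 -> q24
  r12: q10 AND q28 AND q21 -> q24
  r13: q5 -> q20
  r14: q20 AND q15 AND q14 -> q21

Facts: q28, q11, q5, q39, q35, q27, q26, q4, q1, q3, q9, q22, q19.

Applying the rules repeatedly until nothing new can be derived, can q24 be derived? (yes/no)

yes

Round 1: r2 [q4 AND q11 AND q35 -> q15]; r4 [q19 AND q35 -> q14]; r6 [q22 AND q11 -> q29]; r7 [q27 -> q31]; r8 [q22 -> q17]; r13 [q5 -> q20]. Adds q15, q14, q29, q31, q17, q20.
Round 2: r1 [q29 AND q9 AND q26 -> q10]; r9 [q27 AND q14 -> q16]; r14 [q20 AND q15 AND q14 -> q21]. Adds q10, q16, q21.
Round 3: r12 [q10 AND q28 AND q21 -> q24]. Adds q24.
q24 appears in round 3, so it is derivable.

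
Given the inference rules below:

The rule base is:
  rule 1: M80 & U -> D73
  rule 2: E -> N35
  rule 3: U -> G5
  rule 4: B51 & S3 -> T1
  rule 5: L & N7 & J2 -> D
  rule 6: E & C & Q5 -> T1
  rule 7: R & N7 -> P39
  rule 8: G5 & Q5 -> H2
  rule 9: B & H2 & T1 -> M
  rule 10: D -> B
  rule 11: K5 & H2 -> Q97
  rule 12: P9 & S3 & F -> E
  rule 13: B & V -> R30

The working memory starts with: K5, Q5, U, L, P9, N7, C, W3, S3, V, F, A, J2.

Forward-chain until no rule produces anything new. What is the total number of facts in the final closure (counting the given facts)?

23

[1] rule 3 [U -> G5]; rule 5 [L & N7 & J2 -> D]; rule 12 [P9 & S3 & F -> E]. ⇒ new: G5, D, E.
[2] rule 2 [E -> N35]; rule 6 [E & C & Q5 -> T1]; rule 8 [G5 & Q5 -> H2]; rule 10 [D -> B]. ⇒ new: N35, T1, H2, B.
[3] rule 9 [B & H2 & T1 -> M]; rule 11 [K5 & H2 -> Q97]; rule 13 [B & V -> R30]. ⇒ new: M, Q97, R30.
Closure: {A, B, C, D, E, F, G5, H2, J2, K5, L, M, N35, N7, P9, Q5, Q97, R30, S3, T1, U, V, W3} — 23 facts.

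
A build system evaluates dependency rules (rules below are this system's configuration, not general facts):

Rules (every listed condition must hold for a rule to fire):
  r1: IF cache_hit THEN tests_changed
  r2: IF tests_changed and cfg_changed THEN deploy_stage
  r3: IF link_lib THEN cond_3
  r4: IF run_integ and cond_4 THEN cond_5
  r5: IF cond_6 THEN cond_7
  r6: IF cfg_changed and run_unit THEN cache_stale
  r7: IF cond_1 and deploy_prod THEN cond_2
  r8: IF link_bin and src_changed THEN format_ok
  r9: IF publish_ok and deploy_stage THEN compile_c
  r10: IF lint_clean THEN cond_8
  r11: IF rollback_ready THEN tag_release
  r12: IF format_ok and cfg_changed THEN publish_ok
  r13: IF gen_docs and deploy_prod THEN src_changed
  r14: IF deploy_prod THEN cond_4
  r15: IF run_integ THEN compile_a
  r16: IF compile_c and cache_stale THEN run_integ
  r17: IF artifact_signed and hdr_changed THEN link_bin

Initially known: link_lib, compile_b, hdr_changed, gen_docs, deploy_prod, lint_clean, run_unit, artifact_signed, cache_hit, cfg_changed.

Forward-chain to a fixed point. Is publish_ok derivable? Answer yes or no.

yes

Round 1 — r1, r3, r6, r10, r13, r14, r17, derive tests_changed, cond_3, cache_stale, cond_8, src_changed, cond_4, link_bin.
Round 2 — r2, r8, derive deploy_stage, format_ok.
Round 3 — r12, derive publish_ok.
Round 4 — r9, derive compile_c.
Round 5 — r16, derive run_integ.
Round 6 — r4, r15, derive cond_5, compile_a.
publish_ok appears in round 3, so it is derivable.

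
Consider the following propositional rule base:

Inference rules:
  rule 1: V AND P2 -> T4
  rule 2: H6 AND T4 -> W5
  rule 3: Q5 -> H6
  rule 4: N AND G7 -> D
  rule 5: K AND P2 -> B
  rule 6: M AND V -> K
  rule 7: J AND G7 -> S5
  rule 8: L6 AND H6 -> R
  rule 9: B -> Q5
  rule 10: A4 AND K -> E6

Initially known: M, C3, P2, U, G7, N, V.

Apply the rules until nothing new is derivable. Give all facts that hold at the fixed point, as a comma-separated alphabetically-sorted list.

B, C3, D, G7, H6, K, M, N, P2, Q5, T4, U, V, W5

[1] rule 1 [V AND P2 -> T4]; rule 4 [N AND G7 -> D]; rule 6 [M AND V -> K]. ⇒ new: T4, D, K.
[2] rule 5 [K AND P2 -> B]. ⇒ new: B.
[3] rule 9 [B -> Q5]. ⇒ new: Q5.
[4] rule 3 [Q5 -> H6]. ⇒ new: H6.
[5] rule 2 [H6 AND T4 -> W5]. ⇒ new: W5.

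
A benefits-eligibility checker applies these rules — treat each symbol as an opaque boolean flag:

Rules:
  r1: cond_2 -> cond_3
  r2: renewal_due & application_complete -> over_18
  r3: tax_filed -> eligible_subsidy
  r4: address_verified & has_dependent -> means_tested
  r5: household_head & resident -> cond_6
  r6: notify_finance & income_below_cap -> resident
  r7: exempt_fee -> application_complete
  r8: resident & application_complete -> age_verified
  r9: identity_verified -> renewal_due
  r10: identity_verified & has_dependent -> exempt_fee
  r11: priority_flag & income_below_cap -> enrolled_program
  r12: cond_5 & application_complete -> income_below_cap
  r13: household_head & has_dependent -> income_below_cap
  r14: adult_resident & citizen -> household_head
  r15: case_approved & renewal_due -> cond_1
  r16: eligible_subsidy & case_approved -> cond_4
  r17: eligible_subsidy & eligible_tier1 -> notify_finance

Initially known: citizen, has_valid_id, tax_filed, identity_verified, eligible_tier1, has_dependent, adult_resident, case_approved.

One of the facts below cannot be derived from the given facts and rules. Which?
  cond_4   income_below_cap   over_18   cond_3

cond_3

Round 1 fires r3, r9, r10, r14, giving eligible_subsidy, renewal_due, exempt_fee, household_head.
Round 2 fires r7, r13, r15, r16, r17, giving application_complete, income_below_cap, cond_1, cond_4, notify_finance.
Round 3 fires r2, r6, giving over_18, resident.
Round 4 fires r5, r8, giving cond_6, age_verified.
Derived: cond_4 (round 2), income_below_cap (round 2), over_18 (round 3). cond_3 never appears in any round.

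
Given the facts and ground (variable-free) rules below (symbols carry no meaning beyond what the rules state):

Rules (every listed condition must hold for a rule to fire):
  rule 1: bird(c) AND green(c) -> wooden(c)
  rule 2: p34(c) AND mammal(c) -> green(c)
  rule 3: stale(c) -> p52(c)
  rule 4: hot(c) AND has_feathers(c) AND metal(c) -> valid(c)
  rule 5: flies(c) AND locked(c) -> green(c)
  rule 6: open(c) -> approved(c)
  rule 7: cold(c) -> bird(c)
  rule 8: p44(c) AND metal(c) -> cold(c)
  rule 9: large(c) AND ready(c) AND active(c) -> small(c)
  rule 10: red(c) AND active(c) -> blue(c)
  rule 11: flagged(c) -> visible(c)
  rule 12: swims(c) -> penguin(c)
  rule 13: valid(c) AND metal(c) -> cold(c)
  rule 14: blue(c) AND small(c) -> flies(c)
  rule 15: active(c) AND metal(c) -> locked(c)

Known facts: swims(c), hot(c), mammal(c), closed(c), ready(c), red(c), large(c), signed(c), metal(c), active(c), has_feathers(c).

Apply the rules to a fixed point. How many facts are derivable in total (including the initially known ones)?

Round 1 fires rule 4, rule 9, rule 10, rule 12, rule 15, giving valid(c), small(c), blue(c), penguin(c), locked(c).
Round 2 fires rule 13, rule 14, giving cold(c), flies(c).
Round 3 fires rule 5, rule 7, giving green(c), bird(c).
Round 4 fires rule 1, giving wooden(c).
Closure: {active(c), bird(c), blue(c), closed(c), cold(c), flies(c), green(c), has_feathers(c), hot(c), large(c), locked(c), mammal(c), metal(c), penguin(c), ready(c), red(c), signed(c), small(c), swims(c), valid(c), wooden(c)} — 21 facts.

21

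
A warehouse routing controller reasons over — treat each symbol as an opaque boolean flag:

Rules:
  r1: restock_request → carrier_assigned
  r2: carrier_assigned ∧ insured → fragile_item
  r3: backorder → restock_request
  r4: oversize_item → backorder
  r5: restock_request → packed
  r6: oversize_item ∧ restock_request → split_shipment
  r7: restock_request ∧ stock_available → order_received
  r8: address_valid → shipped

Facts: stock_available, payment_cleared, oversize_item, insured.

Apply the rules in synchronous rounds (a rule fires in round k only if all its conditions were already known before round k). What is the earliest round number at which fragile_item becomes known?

Round 1 — r4, derive backorder.
Round 2 — r3, derive restock_request.
Round 3 — r1, r5, r6, r7, derive carrier_assigned, packed, split_shipment, order_received.
Round 4 — r2, derive fragile_item.
fragile_item first appears in round 4.

4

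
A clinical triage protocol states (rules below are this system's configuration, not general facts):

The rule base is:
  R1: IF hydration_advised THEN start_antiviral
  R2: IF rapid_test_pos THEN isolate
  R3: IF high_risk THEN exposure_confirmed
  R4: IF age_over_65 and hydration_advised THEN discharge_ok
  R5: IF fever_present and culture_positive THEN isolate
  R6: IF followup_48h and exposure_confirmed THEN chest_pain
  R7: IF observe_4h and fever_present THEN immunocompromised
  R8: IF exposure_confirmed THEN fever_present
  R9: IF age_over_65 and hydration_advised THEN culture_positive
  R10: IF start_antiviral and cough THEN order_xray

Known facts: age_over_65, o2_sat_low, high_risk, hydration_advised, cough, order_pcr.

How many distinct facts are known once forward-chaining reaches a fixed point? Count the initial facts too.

Round 1: R1 [IF hydration_advised THEN start_antiviral]; R3 [IF high_risk THEN exposure_confirmed]; R4 [IF age_over_65 and hydration_advised THEN discharge_ok]; R9 [IF age_over_65 and hydration_advised THEN culture_positive]. New: start_antiviral, exposure_confirmed, discharge_ok, culture_positive.
Round 2: R8 [IF exposure_confirmed THEN fever_present]; R10 [IF start_antiviral and cough THEN order_xray]. New: fever_present, order_xray.
Round 3: R5 [IF fever_present and culture_positive THEN isolate]. New: isolate.
Closure: {age_over_65, cough, culture_positive, discharge_ok, exposure_confirmed, fever_present, high_risk, hydration_advised, isolate, o2_sat_low, order_pcr, order_xray, start_antiviral} — 13 facts.

13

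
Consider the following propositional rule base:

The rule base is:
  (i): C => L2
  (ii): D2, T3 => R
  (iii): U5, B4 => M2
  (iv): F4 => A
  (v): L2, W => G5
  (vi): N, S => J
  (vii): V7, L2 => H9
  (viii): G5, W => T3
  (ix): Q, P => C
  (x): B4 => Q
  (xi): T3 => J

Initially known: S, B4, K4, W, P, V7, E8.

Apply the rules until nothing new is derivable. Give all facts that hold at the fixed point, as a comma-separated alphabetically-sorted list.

B4, C, E8, G5, H9, J, K4, L2, P, Q, S, T3, V7, W

Round 1: (x) [B4 => Q]. Adds Q.
Round 2: (ix) [Q, P => C]. Adds C.
Round 3: (i) [C => L2]. Adds L2.
Round 4: (v) [L2, W => G5]; (vii) [V7, L2 => H9]. Adds G5, H9.
Round 5: (viii) [G5, W => T3]. Adds T3.
Round 6: (xi) [T3 => J]. Adds J.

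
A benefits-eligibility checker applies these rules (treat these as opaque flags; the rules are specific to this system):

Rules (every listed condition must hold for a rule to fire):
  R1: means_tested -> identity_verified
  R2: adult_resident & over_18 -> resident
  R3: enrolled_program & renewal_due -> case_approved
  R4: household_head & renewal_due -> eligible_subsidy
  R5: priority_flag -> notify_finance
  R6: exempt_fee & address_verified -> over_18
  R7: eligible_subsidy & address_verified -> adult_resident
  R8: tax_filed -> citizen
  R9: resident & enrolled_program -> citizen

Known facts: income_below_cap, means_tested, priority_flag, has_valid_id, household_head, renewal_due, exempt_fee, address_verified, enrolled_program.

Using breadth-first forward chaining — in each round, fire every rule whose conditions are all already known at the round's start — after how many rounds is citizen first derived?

Round 1: R1 [means_tested -> identity_verified]; R3 [enrolled_program & renewal_due -> case_approved]; R4 [household_head & renewal_due -> eligible_subsidy]; R5 [priority_flag -> notify_finance]; R6 [exempt_fee & address_verified -> over_18]. Adds identity_verified, case_approved, eligible_subsidy, notify_finance, over_18.
Round 2: R7 [eligible_subsidy & address_verified -> adult_resident]. Adds adult_resident.
Round 3: R2 [adult_resident & over_18 -> resident]. Adds resident.
Round 4: R9 [resident & enrolled_program -> citizen]. Adds citizen.
citizen first appears in round 4.

4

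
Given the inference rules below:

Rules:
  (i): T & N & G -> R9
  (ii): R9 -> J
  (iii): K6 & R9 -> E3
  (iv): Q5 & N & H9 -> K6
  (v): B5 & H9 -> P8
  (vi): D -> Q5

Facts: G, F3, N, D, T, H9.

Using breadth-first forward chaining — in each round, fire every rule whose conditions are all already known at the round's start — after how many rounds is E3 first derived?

3

Round 1: (i) [T & N & G -> R9]; (vi) [D -> Q5]. New: R9, Q5.
Round 2: (ii) [R9 -> J]; (iv) [Q5 & N & H9 -> K6]. New: J, K6.
Round 3: (iii) [K6 & R9 -> E3]. New: E3.
E3 first appears in round 3.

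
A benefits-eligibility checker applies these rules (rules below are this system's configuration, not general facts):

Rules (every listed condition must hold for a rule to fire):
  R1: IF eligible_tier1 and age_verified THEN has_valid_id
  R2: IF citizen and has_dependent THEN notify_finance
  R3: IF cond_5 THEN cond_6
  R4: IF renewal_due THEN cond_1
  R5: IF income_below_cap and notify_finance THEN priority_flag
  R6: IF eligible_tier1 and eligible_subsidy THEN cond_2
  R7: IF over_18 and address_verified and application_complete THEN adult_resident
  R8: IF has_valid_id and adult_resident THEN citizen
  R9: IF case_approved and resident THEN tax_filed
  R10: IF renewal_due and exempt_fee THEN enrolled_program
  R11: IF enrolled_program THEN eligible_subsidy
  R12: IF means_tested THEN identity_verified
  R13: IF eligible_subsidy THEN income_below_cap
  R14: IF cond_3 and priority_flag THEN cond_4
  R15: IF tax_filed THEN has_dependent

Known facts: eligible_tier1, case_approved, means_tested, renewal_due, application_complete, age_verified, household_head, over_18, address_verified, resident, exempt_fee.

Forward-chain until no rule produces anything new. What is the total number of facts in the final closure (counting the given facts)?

Round 1: R1 [IF eligible_tier1 and age_verified THEN has_valid_id]; R4 [IF renewal_due THEN cond_1]; R7 [IF over_18 and address_verified and application_complete THEN adult_resident]; R9 [IF case_approved and resident THEN tax_filed]; R10 [IF renewal_due and exempt_fee THEN enrolled_program]; R12 [IF means_tested THEN identity_verified]. Adds has_valid_id, cond_1, adult_resident, tax_filed, enrolled_program, identity_verified.
Round 2: R8 [IF has_valid_id and adult_resident THEN citizen]; R11 [IF enrolled_program THEN eligible_subsidy]; R15 [IF tax_filed THEN has_dependent]. Adds citizen, eligible_subsidy, has_dependent.
Round 3: R2 [IF citizen and has_dependent THEN notify_finance]; R6 [IF eligible_tier1 and eligible_subsidy THEN cond_2]; R13 [IF eligible_subsidy THEN income_below_cap]. Adds notify_finance, cond_2, income_below_cap.
Round 4: R5 [IF income_below_cap and notify_finance THEN priority_flag]. Adds priority_flag.
Closure: {address_verified, adult_resident, age_verified, application_complete, case_approved, citizen, cond_1, cond_2, eligible_subsidy, eligible_tier1, enrolled_program, exempt_fee, has_dependent, has_valid_id, household_head, identity_verified, income_below_cap, means_tested, notify_finance, over_18, priority_flag, renewal_due, resident, tax_filed} — 24 facts.

24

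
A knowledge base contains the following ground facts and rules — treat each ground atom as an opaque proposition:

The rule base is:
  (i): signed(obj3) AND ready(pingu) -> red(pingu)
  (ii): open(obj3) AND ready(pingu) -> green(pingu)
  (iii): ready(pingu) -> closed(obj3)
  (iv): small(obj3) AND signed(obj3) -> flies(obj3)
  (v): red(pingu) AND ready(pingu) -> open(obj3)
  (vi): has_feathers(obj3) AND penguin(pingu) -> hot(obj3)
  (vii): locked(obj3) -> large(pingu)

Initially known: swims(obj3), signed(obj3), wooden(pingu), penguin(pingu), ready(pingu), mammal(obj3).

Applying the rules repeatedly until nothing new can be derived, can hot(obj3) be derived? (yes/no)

no

Round 1 — (i), (iii), derive red(pingu), closed(obj3).
Round 2 — (v), derive open(obj3).
Round 3 — (ii), derive green(pingu).
Fixed point reached. hot(obj3) is concluded only by (vi); (vi) needs has_feathers(obj3) (never derived).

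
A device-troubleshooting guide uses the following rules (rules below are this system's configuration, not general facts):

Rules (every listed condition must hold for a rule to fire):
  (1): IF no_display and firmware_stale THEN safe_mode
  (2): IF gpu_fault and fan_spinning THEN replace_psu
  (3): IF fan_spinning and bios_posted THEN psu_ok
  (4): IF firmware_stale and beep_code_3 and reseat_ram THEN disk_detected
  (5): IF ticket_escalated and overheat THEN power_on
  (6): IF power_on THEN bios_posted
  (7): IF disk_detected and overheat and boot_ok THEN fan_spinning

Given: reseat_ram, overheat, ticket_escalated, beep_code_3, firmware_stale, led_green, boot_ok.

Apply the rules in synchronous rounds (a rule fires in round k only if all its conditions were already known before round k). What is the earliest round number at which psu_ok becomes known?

3

Round 1 — (4), (5), derive disk_detected, power_on.
Round 2 — (6), (7), derive bios_posted, fan_spinning.
Round 3 — (3), derive psu_ok.
psu_ok first appears in round 3.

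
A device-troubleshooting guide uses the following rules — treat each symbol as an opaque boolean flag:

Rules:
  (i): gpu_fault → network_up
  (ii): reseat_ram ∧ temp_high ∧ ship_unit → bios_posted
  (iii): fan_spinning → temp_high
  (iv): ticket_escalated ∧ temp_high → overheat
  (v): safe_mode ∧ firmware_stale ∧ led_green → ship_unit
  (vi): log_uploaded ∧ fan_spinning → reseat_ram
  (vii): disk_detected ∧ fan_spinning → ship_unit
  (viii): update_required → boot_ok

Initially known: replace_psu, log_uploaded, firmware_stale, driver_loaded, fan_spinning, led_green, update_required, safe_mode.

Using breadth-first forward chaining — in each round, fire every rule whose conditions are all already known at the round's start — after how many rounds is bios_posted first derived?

Round 1: (iii) [fan_spinning → temp_high]; (v) [safe_mode ∧ firmware_stale ∧ led_green → ship_unit]; (vi) [log_uploaded ∧ fan_spinning → reseat_ram]; (viii) [update_required → boot_ok]. New: temp_high, ship_unit, reseat_ram, boot_ok.
Round 2: (ii) [reseat_ram ∧ temp_high ∧ ship_unit → bios_posted]. New: bios_posted.
bios_posted first appears in round 2.

2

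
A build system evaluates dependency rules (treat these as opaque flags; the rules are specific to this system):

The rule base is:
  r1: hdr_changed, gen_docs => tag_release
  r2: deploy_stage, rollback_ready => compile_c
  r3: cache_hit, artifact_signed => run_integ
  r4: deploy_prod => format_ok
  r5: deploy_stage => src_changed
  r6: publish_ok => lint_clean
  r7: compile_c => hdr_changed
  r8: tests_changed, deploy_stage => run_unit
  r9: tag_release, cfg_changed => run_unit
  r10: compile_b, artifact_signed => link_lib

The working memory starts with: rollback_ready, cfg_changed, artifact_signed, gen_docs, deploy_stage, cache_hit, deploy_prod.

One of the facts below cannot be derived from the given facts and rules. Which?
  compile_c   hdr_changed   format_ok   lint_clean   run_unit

[1] r2 [deploy_stage, rollback_ready => compile_c]; r3 [cache_hit, artifact_signed => run_integ]; r4 [deploy_prod => format_ok]; r5 [deploy_stage => src_changed]. ⇒ new: compile_c, run_integ, format_ok, src_changed.
[2] r7 [compile_c => hdr_changed]. ⇒ new: hdr_changed.
[3] r1 [hdr_changed, gen_docs => tag_release]. ⇒ new: tag_release.
[4] r9 [tag_release, cfg_changed => run_unit]. ⇒ new: run_unit.
Derived: hdr_changed (round 2), compile_c (round 1), format_ok (round 1), run_unit (round 4). lint_clean never appears in any round.

lint_clean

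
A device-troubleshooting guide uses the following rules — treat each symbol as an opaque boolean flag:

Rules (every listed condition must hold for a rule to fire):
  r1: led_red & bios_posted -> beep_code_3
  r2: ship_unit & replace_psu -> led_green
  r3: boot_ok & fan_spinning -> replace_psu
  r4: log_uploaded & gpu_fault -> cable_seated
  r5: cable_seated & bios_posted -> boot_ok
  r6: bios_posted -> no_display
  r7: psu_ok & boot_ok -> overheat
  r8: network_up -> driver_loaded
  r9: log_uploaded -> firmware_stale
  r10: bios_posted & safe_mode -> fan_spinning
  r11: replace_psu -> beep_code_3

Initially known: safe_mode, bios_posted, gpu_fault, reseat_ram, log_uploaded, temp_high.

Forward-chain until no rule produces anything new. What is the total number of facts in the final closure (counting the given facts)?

13

Round 1: r4 [log_uploaded & gpu_fault -> cable_seated]; r6 [bios_posted -> no_display]; r9 [log_uploaded -> firmware_stale]; r10 [bios_posted & safe_mode -> fan_spinning]. Adds cable_seated, no_display, firmware_stale, fan_spinning.
Round 2: r5 [cable_seated & bios_posted -> boot_ok]. Adds boot_ok.
Round 3: r3 [boot_ok & fan_spinning -> replace_psu]. Adds replace_psu.
Round 4: r11 [replace_psu -> beep_code_3]. Adds beep_code_3.
Closure: {beep_code_3, bios_posted, boot_ok, cable_seated, fan_spinning, firmware_stale, gpu_fault, log_uploaded, no_display, replace_psu, reseat_ram, safe_mode, temp_high} — 13 facts.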